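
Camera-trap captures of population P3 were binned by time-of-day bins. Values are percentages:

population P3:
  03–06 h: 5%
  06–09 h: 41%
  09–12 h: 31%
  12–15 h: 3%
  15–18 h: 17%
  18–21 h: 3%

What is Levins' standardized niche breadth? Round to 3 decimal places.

Convert percentages to proportions (divide by 100).
Σpᵢ² = 0.05² + 0.41² + 0.31² + 0.03² + 0.17² + 0.03² = 0.0025 + 0.1681 + 0.0961 + 0.0009 + 0.0289 + 0.0009 = 0.2974
B = 1 / 0.2974 = 3.36247
Bₛ = (B − 1)/(n − 1) = (3.36247 − 1)/(6 − 1) = 2.36247/5 = 0.47249

0.472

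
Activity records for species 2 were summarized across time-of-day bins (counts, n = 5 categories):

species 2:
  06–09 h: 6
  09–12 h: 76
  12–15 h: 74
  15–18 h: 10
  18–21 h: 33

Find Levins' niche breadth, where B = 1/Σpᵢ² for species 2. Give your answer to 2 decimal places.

Proportions for species 2 (n=199): 6/199=0.0302, 76/199=0.3819, 74/199=0.3719, 10/199=0.0503, 33/199=0.1658
Σpᵢ² = 0.0302² + 0.3819² + 0.3719² + 0.0503² + 0.1658² = 0.000912 + 0.145848 + 0.138310 + 0.002530 + 0.027490 = 0.315090
B = 1 / 0.315090 = 3.1737

3.17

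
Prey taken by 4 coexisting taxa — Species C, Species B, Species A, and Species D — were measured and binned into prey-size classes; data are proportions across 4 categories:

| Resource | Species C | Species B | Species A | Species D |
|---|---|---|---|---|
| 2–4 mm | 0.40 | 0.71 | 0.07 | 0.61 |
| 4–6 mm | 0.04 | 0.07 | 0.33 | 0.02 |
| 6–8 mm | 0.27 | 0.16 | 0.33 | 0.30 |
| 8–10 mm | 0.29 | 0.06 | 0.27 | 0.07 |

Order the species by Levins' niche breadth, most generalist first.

Σp_Cᵢ² = 0.40² + 0.04² + 0.27² + 0.29² = 0.1600 + 0.0016 + 0.0729 + 0.0841 = 0.3186
B_C = 1 / 0.3186 = 3.1387
Σp_Bᵢ² = 0.71² + 0.07² + 0.16² + 0.06² = 0.5041 + 0.0049 + 0.0256 + 0.0036 = 0.5382
B_B = 1 / 0.5382 = 1.8580
Σp_Aᵢ² = 0.07² + 0.33² + 0.33² + 0.27² = 0.0049 + 0.1089 + 0.1089 + 0.0729 = 0.2956
B_A = 1 / 0.2956 = 3.3829
Σp_Dᵢ² = 0.61² + 0.02² + 0.30² + 0.07² = 0.3721 + 0.0004 + 0.0900 + 0.0049 = 0.4674
B_D = 1 / 0.4674 = 2.1395
Ranking by B (broadest → narrowest): Species A (3.38) > Species C (3.14) > Species D (2.14) > Species B (1.86)

Species A > Species C > Species D > Species B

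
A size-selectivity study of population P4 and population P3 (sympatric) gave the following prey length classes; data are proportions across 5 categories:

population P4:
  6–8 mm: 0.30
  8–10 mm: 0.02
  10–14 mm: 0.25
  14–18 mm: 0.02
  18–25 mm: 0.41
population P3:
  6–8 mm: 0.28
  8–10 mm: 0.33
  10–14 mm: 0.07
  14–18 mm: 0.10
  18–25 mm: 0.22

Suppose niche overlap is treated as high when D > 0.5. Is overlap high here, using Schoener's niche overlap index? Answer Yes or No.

Σ|p₁ᵢ − p₂ᵢ| = 0.02 + 0.31 + 0.18 + 0.08 + 0.19 = 0.78
D = 1 − ½ × 0.78 = 1 − 0.390 = 0.6100
D = 0.6100 > 0.5 → Yes.

Yes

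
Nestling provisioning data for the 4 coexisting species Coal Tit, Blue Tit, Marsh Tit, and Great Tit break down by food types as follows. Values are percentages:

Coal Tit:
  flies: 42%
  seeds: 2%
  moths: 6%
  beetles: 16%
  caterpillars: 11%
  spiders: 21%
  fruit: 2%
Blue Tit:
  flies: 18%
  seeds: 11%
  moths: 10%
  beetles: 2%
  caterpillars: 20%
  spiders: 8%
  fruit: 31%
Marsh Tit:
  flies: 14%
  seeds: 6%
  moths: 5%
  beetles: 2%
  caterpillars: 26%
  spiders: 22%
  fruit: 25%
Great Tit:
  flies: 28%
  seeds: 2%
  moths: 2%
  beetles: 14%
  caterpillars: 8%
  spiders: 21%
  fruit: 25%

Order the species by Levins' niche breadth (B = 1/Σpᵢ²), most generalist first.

Convert percentages to proportions (divide by 100).
Σp_Coalᵢ² = 0.42² + 0.02² + 0.06² + 0.16² + 0.11² + 0.21² + 0.02² = 0.1764 + 0.0004 + 0.0036 + 0.0256 + 0.0121 + 0.0441 + 0.0004 = 0.2626
B_Coal = 1 / 0.2626 = 3.8081
Σp_Blueᵢ² = 0.18² + 0.11² + 0.10² + 0.02² + 0.20² + 0.08² + 0.31² = 0.0324 + 0.0121 + 0.0100 + 0.0004 + 0.0400 + 0.0064 + 0.0961 = 0.1974
B_Blue = 1 / 0.1974 = 5.0659
Σp_Marsᵢ² = 0.14² + 0.06² + 0.05² + 0.02² + 0.26² + 0.22² + 0.25² = 0.0196 + 0.0036 + 0.0025 + 0.0004 + 0.0676 + 0.0484 + 0.0625 = 0.2046
B_Mars = 1 / 0.2046 = 4.8876
Σp_Greaᵢ² = 0.28² + 0.02² + 0.02² + 0.14² + 0.08² + 0.21² + 0.25² = 0.0784 + 0.0004 + 0.0004 + 0.0196 + 0.0064 + 0.0441 + 0.0625 = 0.2118
B_Grea = 1 / 0.2118 = 4.7214
Ranking by B (broadest → narrowest): Blue Tit (5.07) > Marsh Tit (4.89) > Great Tit (4.72) > Coal Tit (3.81)

Blue Tit > Marsh Tit > Great Tit > Coal Tit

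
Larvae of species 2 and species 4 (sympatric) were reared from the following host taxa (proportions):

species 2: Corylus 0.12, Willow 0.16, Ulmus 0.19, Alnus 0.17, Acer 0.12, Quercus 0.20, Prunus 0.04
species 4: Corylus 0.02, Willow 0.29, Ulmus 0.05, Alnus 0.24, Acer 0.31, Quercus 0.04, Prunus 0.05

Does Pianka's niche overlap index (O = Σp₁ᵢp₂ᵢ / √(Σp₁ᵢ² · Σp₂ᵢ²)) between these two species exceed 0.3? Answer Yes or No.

Yes

Σ p₁ᵢp₂ᵢ = 0.0024 + 0.0464 + 0.0095 + 0.0408 + 0.0372 + 0.0080 + 0.0020 = 0.1463
Σp_1ᵢ² = 0.12² + 0.16² + 0.19² + 0.17² + 0.12² + 0.20² + 0.04² = 0.0144 + 0.0256 + 0.0361 + 0.0289 + 0.0144 + 0.0400 + 0.0016 = 0.1610
Σp_2ᵢ² = 0.02² + 0.29² + 0.05² + 0.24² + 0.31² + 0.04² + 0.05² = 0.0004 + 0.0841 + 0.0025 + 0.0576 + 0.0961 + 0.0016 + 0.0025 = 0.2448
O = 0.1463 / √(0.1610 × 0.2448) = 0.1463 / 0.19853 = 0.7369
O = 0.7369 > 0.3 → Yes.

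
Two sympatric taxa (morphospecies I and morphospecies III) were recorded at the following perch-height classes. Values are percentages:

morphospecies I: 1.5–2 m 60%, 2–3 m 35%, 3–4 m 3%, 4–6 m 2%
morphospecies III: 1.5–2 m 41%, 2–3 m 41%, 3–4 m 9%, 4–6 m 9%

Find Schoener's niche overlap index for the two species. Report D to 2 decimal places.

0.81

Convert percentages to proportions (divide by 100).
Σ|p₁ᵢ − p₂ᵢ| = 0.19 + 0.06 + 0.06 + 0.07 = 0.38
D = 1 − ½ × 0.38 = 1 − 0.190 = 0.8100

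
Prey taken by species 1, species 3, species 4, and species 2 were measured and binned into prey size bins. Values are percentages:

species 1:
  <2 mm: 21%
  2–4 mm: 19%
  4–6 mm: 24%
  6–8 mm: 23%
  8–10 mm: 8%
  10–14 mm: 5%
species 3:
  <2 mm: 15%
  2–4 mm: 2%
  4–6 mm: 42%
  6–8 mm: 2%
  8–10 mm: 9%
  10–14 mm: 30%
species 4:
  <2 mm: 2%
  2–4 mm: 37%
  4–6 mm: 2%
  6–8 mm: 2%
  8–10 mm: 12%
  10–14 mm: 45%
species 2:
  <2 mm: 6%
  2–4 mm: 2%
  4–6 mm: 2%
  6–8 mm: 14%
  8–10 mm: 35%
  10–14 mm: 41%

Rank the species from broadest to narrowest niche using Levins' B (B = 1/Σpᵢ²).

species 1 > species 3 > species 2 > species 4

Convert percentages to proportions (divide by 100).
Σp_1ᵢ² = 0.21² + 0.19² + 0.24² + 0.23² + 0.08² + 0.05² = 0.0441 + 0.0361 + 0.0576 + 0.0529 + 0.0064 + 0.0025 = 0.1996
B_1 = 1 / 0.1996 = 5.0100
Σp_3ᵢ² = 0.15² + 0.02² + 0.42² + 0.02² + 0.09² + 0.30² = 0.0225 + 0.0004 + 0.1764 + 0.0004 + 0.0081 + 0.0900 = 0.2978
B_3 = 1 / 0.2978 = 3.3580
Σp_4ᵢ² = 0.02² + 0.37² + 0.02² + 0.02² + 0.12² + 0.45² = 0.0004 + 0.1369 + 0.0004 + 0.0004 + 0.0144 + 0.2025 = 0.3550
B_4 = 1 / 0.3550 = 2.8169
Σp_2ᵢ² = 0.06² + 0.02² + 0.02² + 0.14² + 0.35² + 0.41² = 0.0036 + 0.0004 + 0.0004 + 0.0196 + 0.1225 + 0.1681 = 0.3146
B_2 = 1 / 0.3146 = 3.1786
Ranking by B (broadest → narrowest): species 1 (5.01) > species 3 (3.36) > species 2 (3.18) > species 4 (2.82)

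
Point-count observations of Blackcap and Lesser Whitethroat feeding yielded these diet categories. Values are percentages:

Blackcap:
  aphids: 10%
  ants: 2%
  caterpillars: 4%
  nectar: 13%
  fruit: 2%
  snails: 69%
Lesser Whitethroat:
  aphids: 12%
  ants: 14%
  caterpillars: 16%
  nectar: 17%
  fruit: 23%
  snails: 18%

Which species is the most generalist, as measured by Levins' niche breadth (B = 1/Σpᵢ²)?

Convert percentages to proportions (divide by 100).
Σp_Blacᵢ² = 0.10² + 0.02² + 0.04² + 0.13² + 0.02² + 0.69² = 0.0100 + 0.0004 + 0.0016 + 0.0169 + 0.0004 + 0.4761 = 0.5054
B_Blac = 1 / 0.5054 = 1.9786
Σp_Whitᵢ² = 0.12² + 0.14² + 0.16² + 0.17² + 0.23² + 0.18² = 0.0144 + 0.0196 + 0.0256 + 0.0289 + 0.0529 + 0.0324 = 0.1738
B_Whit = 1 / 0.1738 = 5.7537
Highest B → broadest niche (most generalist): Lesser Whitethroat (B = 5.75).

Lesser Whitethroat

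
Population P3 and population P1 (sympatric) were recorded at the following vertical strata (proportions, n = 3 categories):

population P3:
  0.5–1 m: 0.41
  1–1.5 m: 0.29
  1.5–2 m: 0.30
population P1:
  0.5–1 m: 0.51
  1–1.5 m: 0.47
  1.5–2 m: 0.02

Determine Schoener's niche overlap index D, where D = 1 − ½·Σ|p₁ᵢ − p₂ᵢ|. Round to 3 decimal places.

0.720

Σ|p₁ᵢ − p₂ᵢ| = 0.10 + 0.18 + 0.28 = 0.56
D = 1 − ½ × 0.56 = 1 − 0.280 = 0.72000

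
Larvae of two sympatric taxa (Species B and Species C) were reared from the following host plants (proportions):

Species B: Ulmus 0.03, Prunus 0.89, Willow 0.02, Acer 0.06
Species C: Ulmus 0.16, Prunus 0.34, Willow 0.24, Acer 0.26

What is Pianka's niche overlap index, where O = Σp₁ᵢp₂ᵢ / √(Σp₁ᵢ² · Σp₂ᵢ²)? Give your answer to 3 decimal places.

Σ p₁ᵢp₂ᵢ = 0.0048 + 0.3026 + 0.0048 + 0.0156 = 0.3278
Σp_1ᵢ² = 0.03² + 0.89² + 0.02² + 0.06² = 0.0009 + 0.7921 + 0.0004 + 0.0036 = 0.7970
Σp_2ᵢ² = 0.16² + 0.34² + 0.24² + 0.26² = 0.0256 + 0.1156 + 0.0576 + 0.0676 = 0.2664
O = 0.3278 / √(0.7970 × 0.2664) = 0.3278 / 0.460783 = 0.71140

0.711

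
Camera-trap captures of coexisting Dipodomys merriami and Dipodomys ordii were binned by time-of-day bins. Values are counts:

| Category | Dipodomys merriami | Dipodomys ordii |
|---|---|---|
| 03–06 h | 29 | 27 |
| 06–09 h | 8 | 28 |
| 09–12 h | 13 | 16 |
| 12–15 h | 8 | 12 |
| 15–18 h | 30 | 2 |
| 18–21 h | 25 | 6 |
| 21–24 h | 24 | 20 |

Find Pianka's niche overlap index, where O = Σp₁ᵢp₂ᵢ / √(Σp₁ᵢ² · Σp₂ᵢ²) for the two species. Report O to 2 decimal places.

0.72

Proportions for Dipodomys merriami (n=137): 29/137=0.2117, 8/137=0.0584, 13/137=0.0949, 8/137=0.0584, 30/137=0.2190, 25/137=0.1825, 24/137=0.1752
Proportions for Dipodomys ordii (n=111): 27/111=0.2432, 28/111=0.2523, 16/111=0.1441, 12/111=0.1081, 2/111=0.0180, 6/111=0.0541, 20/111=0.1802
Σ p₁ᵢp₂ᵢ = 0.051485 + 0.014734 + 0.013675 + 0.006313 + 0.003942 + 0.009873 + 0.031571 = 0.131593
Σp_1ᵢ² = 0.2117² + 0.0584² + 0.0949² + 0.0584² + 0.2190² + 0.1825² + 0.1752² = 0.044817 + 0.003411 + 0.009006 + 0.003411 + 0.047961 + 0.033306 + 0.030695 = 0.172607
Σp_2ᵢ² = 0.2432² + 0.2523² + 0.1441² + 0.1081² + 0.0180² + 0.0541² + 0.1802² = 0.059146 + 0.063655 + 0.020765 + 0.011686 + 0.000324 + 0.002927 + 0.032472 = 0.190975
O = 0.131593 / √(0.172607 × 0.190975) = 0.131593 / 0.1815589 = 0.7248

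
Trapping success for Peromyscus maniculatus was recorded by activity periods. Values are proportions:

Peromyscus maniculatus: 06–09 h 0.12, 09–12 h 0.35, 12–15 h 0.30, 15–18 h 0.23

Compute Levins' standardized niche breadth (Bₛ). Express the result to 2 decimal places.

Σpᵢ² = 0.12² + 0.35² + 0.30² + 0.23² = 0.0144 + 0.1225 + 0.0900 + 0.0529 = 0.2798
B = 1 / 0.2798 = 3.5740
Bₛ = (B − 1)/(n − 1) = (3.5740 − 1)/(4 − 1) = 2.5740/3 = 0.8580

0.86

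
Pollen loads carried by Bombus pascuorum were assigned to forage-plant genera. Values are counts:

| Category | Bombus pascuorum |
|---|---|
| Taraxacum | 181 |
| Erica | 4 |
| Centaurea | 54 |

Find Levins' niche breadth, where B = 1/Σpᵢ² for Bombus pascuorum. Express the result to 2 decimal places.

1.60

Proportions for Bombus pascuorum (n=239): 181/239=0.7573, 4/239=0.0167, 54/239=0.2259
Σpᵢ² = 0.7573² + 0.0167² + 0.2259² = 0.573503 + 0.000279 + 0.051031 = 0.624813
B = 1 / 0.624813 = 1.6005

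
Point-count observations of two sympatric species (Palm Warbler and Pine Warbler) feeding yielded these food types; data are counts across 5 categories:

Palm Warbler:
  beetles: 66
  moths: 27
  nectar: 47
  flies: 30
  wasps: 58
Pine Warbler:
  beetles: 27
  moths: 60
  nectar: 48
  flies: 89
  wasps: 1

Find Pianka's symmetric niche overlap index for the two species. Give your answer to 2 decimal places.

0.65

Proportions for Palm Warbler (n=228): 66/228=0.2895, 27/228=0.1184, 47/228=0.2061, 30/228=0.1316, 58/228=0.2544
Proportions for Pine Warbler (n=225): 27/225=0.1200, 60/225=0.2667, 48/225=0.2133, 89/225=0.3956, 1/225=0.0044
Σ p₁ᵢp₂ᵢ = 0.034740 + 0.031577 + 0.043961 + 0.052061 + 0.001119 = 0.163458
Σp_1ᵢ² = 0.2895² + 0.1184² + 0.2061² + 0.1316² + 0.2544² = 0.083810 + 0.014019 + 0.042477 + 0.017319 + 0.064719 = 0.222344
Σp_2ᵢ² = 0.1200² + 0.2667² + 0.2133² + 0.3956² + 0.0044² = 0.014400 + 0.071129 + 0.045497 + 0.156499 + 0.000019 = 0.287544
O = 0.163458 / √(0.222344 × 0.287544) = 0.163458 / 0.2528511 = 0.6465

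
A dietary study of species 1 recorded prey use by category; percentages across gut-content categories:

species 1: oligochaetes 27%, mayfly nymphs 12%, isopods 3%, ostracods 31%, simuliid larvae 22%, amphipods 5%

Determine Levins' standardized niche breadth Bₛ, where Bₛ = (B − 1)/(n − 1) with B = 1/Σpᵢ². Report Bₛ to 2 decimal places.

Convert percentages to proportions (divide by 100).
Σpᵢ² = 0.27² + 0.12² + 0.03² + 0.31² + 0.22² + 0.05² = 0.0729 + 0.0144 + 0.0009 + 0.0961 + 0.0484 + 0.0025 = 0.2352
B = 1 / 0.2352 = 4.2517
Bₛ = (B − 1)/(n − 1) = (4.2517 − 1)/(6 − 1) = 3.2517/5 = 0.6503

0.65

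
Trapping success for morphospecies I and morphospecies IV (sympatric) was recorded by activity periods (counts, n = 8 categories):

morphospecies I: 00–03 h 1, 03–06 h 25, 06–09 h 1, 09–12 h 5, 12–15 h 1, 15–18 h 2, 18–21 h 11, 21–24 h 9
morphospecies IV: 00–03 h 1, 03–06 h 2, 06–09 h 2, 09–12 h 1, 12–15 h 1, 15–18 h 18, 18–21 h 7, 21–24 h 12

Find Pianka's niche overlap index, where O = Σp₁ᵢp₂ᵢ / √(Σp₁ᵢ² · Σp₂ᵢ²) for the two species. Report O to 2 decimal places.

Proportions for morphospecies I (n=55): 1/55=0.0182, 25/55=0.4545, 1/55=0.0182, 5/55=0.0909, 1/55=0.0182, 2/55=0.0364, 11/55=0.2000, 9/55=0.1636
Proportions for morphospecies IV (n=44): 1/44=0.0227, 2/44=0.0455, 2/44=0.0455, 1/44=0.0227, 1/44=0.0227, 18/44=0.4091, 7/44=0.1591, 12/44=0.2727
Σ p₁ᵢp₂ᵢ = 0.000413 + 0.020680 + 0.000828 + 0.002063 + 0.000413 + 0.014891 + 0.031820 + 0.044614 = 0.115722
Σp_1ᵢ² = 0.0182² + 0.4545² + 0.0182² + 0.0909² + 0.0182² + 0.0364² + 0.2000² + 0.1636² = 0.000331 + 0.206570 + 0.000331 + 0.008263 + 0.000331 + 0.001325 + 0.040000 + 0.026765 = 0.283916
Σp_2ᵢ² = 0.0227² + 0.0455² + 0.0455² + 0.0227² + 0.0227² + 0.4091² + 0.1591² + 0.2727² = 0.000515 + 0.002070 + 0.002070 + 0.000515 + 0.000515 + 0.167363 + 0.025313 + 0.074365 = 0.272726
O = 0.115722 / √(0.283916 × 0.272726) = 0.115722 / 0.2782648 = 0.4159

0.42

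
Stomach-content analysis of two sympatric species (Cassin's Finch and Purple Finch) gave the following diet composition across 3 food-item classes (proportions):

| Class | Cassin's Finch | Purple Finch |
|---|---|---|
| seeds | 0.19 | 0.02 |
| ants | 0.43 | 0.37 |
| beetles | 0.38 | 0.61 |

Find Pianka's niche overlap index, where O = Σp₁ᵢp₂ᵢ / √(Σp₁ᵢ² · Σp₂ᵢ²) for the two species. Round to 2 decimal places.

Σ p₁ᵢp₂ᵢ = 0.0038 + 0.1591 + 0.2318 = 0.3947
Σp_1ᵢ² = 0.19² + 0.43² + 0.38² = 0.0361 + 0.1849 + 0.1444 = 0.3654
Σp_2ᵢ² = 0.02² + 0.37² + 0.61² = 0.0004 + 0.1369 + 0.3721 = 0.5094
O = 0.3947 / √(0.3654 × 0.5094) = 0.3947 / 0.43143 = 0.9149

0.91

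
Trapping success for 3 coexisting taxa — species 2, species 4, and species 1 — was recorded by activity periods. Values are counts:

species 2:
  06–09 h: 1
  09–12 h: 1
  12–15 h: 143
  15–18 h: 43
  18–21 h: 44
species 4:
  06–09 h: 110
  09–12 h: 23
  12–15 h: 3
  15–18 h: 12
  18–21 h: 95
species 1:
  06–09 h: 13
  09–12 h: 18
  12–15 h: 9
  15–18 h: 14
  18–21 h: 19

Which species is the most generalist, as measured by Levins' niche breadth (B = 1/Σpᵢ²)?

species 1

Proportions for species 2 (n=232): 1/232=0.0043, 1/232=0.0043, 143/232=0.6164, 43/232=0.1853, 44/232=0.1897
Proportions for species 4 (n=243): 110/243=0.4527, 23/243=0.0947, 3/243=0.0123, 12/243=0.0494, 95/243=0.3909
Proportions for species 1 (n=73): 13/73=0.1781, 18/73=0.2466, 9/73=0.1233, 14/73=0.1918, 19/73=0.2603
Σp_2ᵢ² = 0.0043² + 0.0043² + 0.6164² + 0.1853² + 0.1897² = 0.000018 + 0.000018 + 0.379949 + 0.034336 + 0.035986 = 0.450307
B_2 = 1 / 0.450307 = 2.2207
Σp_4ᵢ² = 0.4527² + 0.0947² + 0.0123² + 0.0494² + 0.3909² = 0.204937 + 0.008968 + 0.000151 + 0.002440 + 0.152803 = 0.369299
B_4 = 1 / 0.369299 = 2.7078
Σp_1ᵢ² = 0.1781² + 0.2466² + 0.1233² + 0.1918² + 0.2603² = 0.031720 + 0.060812 + 0.015203 + 0.036787 + 0.067756 = 0.212278
B_1 = 1 / 0.212278 = 4.7108
Highest B → broadest niche (most generalist): species 1 (B = 4.71).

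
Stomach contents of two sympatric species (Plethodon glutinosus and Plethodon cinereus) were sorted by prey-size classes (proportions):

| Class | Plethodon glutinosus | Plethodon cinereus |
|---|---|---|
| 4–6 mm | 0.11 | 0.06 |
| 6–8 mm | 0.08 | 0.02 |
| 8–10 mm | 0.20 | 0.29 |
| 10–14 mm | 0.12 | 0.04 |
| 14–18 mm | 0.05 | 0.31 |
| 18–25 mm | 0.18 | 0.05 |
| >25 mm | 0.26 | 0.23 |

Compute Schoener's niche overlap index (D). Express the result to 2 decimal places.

0.65

Σ|p₁ᵢ − p₂ᵢ| = 0.05 + 0.06 + 0.09 + 0.08 + 0.26 + 0.13 + 0.03 = 0.70
D = 1 − ½ × 0.70 = 1 − 0.350 = 0.6500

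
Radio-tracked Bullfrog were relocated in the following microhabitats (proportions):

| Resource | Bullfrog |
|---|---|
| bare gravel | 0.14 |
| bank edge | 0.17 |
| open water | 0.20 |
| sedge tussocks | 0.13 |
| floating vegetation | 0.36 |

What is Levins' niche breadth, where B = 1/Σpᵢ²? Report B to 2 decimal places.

4.26

Σpᵢ² = 0.14² + 0.17² + 0.20² + 0.13² + 0.36² = 0.0196 + 0.0289 + 0.0400 + 0.0169 + 0.1296 = 0.2350
B = 1 / 0.2350 = 4.2553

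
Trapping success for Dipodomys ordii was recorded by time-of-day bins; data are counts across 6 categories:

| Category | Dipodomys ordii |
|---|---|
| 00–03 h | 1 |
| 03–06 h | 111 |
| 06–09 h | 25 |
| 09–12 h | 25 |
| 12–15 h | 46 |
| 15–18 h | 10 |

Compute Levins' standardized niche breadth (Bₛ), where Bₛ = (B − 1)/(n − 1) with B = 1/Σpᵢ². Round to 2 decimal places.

Proportions for Dipodomys ordii (n=218): 1/218=0.0046, 111/218=0.5092, 25/218=0.1147, 25/218=0.1147, 46/218=0.2110, 10/218=0.0459
Σpᵢ² = 0.0046² + 0.5092² + 0.1147² + 0.1147² + 0.2110² + 0.0459² = 0.000021 + 0.259285 + 0.013156 + 0.013156 + 0.044521 + 0.002107 = 0.332246
B = 1 / 0.332246 = 3.0098
Bₛ = (B − 1)/(n − 1) = (3.0098 − 1)/(6 − 1) = 2.0098/5 = 0.4020

0.40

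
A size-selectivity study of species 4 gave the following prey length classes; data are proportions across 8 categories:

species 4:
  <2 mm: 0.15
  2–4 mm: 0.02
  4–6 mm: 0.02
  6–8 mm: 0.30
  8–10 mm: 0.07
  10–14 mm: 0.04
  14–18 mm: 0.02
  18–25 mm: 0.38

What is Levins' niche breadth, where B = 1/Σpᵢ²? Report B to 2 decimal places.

3.78

Σpᵢ² = 0.15² + 0.02² + 0.02² + 0.30² + 0.07² + 0.04² + 0.02² + 0.38² = 0.0225 + 0.0004 + 0.0004 + 0.0900 + 0.0049 + 0.0016 + 0.0004 + 0.1444 = 0.2646
B = 1 / 0.2646 = 3.7793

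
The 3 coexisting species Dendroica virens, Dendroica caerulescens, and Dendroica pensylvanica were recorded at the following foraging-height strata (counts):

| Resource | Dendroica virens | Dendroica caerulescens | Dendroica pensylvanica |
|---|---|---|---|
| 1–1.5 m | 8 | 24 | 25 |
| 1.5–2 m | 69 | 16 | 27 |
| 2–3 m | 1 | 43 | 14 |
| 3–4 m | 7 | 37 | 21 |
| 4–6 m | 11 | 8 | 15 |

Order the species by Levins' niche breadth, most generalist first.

Dendroica pensylvanica > Dendroica caerulescens > Dendroica virens

Proportions for Dendroica virens (n=96): 8/96=0.0833, 69/96=0.7188, 1/96=0.0104, 7/96=0.0729, 11/96=0.1146
Proportions for Dendroica caerulescens (n=128): 24/128=0.1875, 16/128=0.1250, 43/128=0.3359, 37/128=0.2891, 8/128=0.0625
Proportions for Dendroica pensylvanica (n=102): 25/102=0.2451, 27/102=0.2647, 14/102=0.1373, 21/102=0.2059, 15/102=0.1471
Σp_vireᵢ² = 0.0833² + 0.7188² + 0.0104² + 0.0729² + 0.1146² = 0.006939 + 0.516673 + 0.000108 + 0.005314 + 0.013133 = 0.542167
B_vire = 1 / 0.542167 = 1.8445
Σp_caerᵢ² = 0.1875² + 0.1250² + 0.3359² + 0.2891² + 0.0625² = 0.035156 + 0.015625 + 0.112829 + 0.083579 + 0.003906 = 0.251095
B_caer = 1 / 0.251095 = 3.9826
Σp_pensᵢ² = 0.2451² + 0.2647² + 0.1373² + 0.2059² + 0.1471² = 0.060074 + 0.070066 + 0.018851 + 0.042395 + 0.021638 = 0.213024
B_pens = 1 / 0.213024 = 4.6943
Ranking by B (broadest → narrowest): Dendroica pensylvanica (4.69) > Dendroica caerulescens (3.98) > Dendroica virens (1.84)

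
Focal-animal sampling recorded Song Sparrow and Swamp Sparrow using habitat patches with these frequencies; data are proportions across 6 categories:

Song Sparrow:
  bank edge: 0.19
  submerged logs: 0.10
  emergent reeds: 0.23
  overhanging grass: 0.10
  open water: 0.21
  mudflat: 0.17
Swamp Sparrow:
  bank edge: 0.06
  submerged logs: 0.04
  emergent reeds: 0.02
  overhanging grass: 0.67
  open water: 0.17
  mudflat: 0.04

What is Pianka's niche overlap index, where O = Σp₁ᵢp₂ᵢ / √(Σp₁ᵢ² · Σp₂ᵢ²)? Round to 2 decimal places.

Σ p₁ᵢp₂ᵢ = 0.0114 + 0.0040 + 0.0046 + 0.0670 + 0.0357 + 0.0068 = 0.1295
Σp_1ᵢ² = 0.19² + 0.10² + 0.23² + 0.10² + 0.21² + 0.17² = 0.0361 + 0.0100 + 0.0529 + 0.0100 + 0.0441 + 0.0289 = 0.1820
Σp_2ᵢ² = 0.06² + 0.04² + 0.02² + 0.67² + 0.17² + 0.04² = 0.0036 + 0.0016 + 0.0004 + 0.4489 + 0.0289 + 0.0016 = 0.4850
O = 0.1295 / √(0.1820 × 0.4850) = 0.1295 / 0.29710 = 0.4359

0.44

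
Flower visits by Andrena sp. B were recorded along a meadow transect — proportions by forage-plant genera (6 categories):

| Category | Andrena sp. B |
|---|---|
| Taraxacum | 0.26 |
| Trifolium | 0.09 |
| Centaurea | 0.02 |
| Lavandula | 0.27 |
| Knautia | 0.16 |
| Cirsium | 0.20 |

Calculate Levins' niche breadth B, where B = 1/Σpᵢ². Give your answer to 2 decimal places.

4.66

Σpᵢ² = 0.26² + 0.09² + 0.02² + 0.27² + 0.16² + 0.20² = 0.0676 + 0.0081 + 0.0004 + 0.0729 + 0.0256 + 0.0400 = 0.2146
B = 1 / 0.2146 = 4.6598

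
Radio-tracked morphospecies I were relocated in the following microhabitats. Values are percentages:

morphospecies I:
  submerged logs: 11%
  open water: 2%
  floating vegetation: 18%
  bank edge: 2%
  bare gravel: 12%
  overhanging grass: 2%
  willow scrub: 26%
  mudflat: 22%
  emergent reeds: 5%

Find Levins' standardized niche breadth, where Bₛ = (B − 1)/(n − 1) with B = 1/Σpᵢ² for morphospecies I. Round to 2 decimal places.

Convert percentages to proportions (divide by 100).
Σpᵢ² = 0.11² + 0.02² + 0.18² + 0.02² + 0.12² + 0.02² + 0.26² + 0.22² + 0.05² = 0.0121 + 0.0004 + 0.0324 + 0.0004 + 0.0144 + 0.0004 + 0.0676 + 0.0484 + 0.0025 = 0.1786
B = 1 / 0.1786 = 5.5991
Bₛ = (B − 1)/(n − 1) = (5.5991 − 1)/(9 − 1) = 4.5991/8 = 0.5749

0.57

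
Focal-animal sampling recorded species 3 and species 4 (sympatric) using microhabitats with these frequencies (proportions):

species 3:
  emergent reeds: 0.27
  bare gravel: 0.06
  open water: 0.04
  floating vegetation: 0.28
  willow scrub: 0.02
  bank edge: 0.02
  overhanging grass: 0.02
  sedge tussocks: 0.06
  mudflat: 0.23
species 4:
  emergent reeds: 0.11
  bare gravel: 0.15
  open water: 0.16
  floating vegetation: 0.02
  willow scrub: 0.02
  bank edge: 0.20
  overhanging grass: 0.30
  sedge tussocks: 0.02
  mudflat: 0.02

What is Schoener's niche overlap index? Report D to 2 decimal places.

0.33

Σ|p₁ᵢ − p₂ᵢ| = 0.16 + 0.09 + 0.12 + 0.26 + 0.00 + 0.18 + 0.28 + 0.04 + 0.21 = 1.34
D = 1 − ½ × 1.34 = 1 − 0.670 = 0.3300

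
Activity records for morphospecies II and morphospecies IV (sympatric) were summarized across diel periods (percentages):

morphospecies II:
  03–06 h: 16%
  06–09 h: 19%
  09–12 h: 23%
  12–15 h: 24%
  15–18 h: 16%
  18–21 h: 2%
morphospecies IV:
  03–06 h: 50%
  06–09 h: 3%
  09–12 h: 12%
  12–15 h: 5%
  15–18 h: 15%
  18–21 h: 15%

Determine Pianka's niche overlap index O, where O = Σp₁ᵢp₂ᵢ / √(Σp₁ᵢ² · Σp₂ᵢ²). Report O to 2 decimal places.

Convert percentages to proportions (divide by 100).
Σ p₁ᵢp₂ᵢ = 0.0800 + 0.0057 + 0.0276 + 0.0120 + 0.0240 + 0.0030 = 0.1523
Σp_1ᵢ² = 0.16² + 0.19² + 0.23² + 0.24² + 0.16² + 0.02² = 0.0256 + 0.0361 + 0.0529 + 0.0576 + 0.0256 + 0.0004 = 0.1982
Σp_2ᵢ² = 0.50² + 0.03² + 0.12² + 0.05² + 0.15² + 0.15² = 0.2500 + 0.0009 + 0.0144 + 0.0025 + 0.0225 + 0.0225 = 0.3128
O = 0.1523 / √(0.1982 × 0.3128) = 0.1523 / 0.24899 = 0.6117

0.61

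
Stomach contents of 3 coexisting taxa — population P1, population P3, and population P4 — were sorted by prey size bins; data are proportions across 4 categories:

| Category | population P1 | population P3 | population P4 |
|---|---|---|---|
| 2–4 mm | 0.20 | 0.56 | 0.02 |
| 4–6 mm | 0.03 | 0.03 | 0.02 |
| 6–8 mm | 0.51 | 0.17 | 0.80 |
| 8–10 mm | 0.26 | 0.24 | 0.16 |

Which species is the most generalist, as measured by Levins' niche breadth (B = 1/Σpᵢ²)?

Σp_P1ᵢ² = 0.20² + 0.03² + 0.51² + 0.26² = 0.0400 + 0.0009 + 0.2601 + 0.0676 = 0.3686
B_P1 = 1 / 0.3686 = 2.7130
Σp_P3ᵢ² = 0.56² + 0.03² + 0.17² + 0.24² = 0.3136 + 0.0009 + 0.0289 + 0.0576 = 0.4010
B_P3 = 1 / 0.4010 = 2.4938
Σp_P4ᵢ² = 0.02² + 0.02² + 0.80² + 0.16² = 0.0004 + 0.0004 + 0.6400 + 0.0256 = 0.6664
B_P4 = 1 / 0.6664 = 1.5006
Highest B → broadest niche (most generalist): population P1 (B = 2.71).

population P1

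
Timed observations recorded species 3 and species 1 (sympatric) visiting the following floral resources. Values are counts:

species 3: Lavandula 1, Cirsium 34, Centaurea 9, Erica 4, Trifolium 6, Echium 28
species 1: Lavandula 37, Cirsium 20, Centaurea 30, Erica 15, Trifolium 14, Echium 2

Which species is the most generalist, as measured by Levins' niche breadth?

Proportions for species 3 (n=82): 1/82=0.0122, 34/82=0.4146, 9/82=0.1098, 4/82=0.0488, 6/82=0.0732, 28/82=0.3415
Proportions for species 1 (n=118): 37/118=0.3136, 20/118=0.1695, 30/118=0.2542, 15/118=0.1271, 14/118=0.1186, 2/118=0.0169
Σp_3ᵢ² = 0.0122² + 0.4146² + 0.1098² + 0.0488² + 0.0732² + 0.3415² = 0.000149 + 0.171893 + 0.012056 + 0.002381 + 0.005358 + 0.116622 = 0.308459
B_3 = 1 / 0.308459 = 3.2419
Σp_1ᵢ² = 0.3136² + 0.1695² + 0.2542² + 0.1271² + 0.1186² + 0.0169² = 0.098345 + 0.028730 + 0.064618 + 0.016154 + 0.014066 + 0.000286 = 0.222199
B_1 = 1 / 0.222199 = 4.5005
Highest B → broadest niche (most generalist): species 1 (B = 4.50).

species 1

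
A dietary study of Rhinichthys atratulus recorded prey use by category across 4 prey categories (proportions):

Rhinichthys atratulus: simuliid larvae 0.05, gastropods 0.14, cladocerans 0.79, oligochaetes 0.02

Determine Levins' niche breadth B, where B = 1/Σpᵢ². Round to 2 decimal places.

Σpᵢ² = 0.05² + 0.14² + 0.79² + 0.02² = 0.0025 + 0.0196 + 0.6241 + 0.0004 = 0.6466
B = 1 / 0.6466 = 1.5466

1.55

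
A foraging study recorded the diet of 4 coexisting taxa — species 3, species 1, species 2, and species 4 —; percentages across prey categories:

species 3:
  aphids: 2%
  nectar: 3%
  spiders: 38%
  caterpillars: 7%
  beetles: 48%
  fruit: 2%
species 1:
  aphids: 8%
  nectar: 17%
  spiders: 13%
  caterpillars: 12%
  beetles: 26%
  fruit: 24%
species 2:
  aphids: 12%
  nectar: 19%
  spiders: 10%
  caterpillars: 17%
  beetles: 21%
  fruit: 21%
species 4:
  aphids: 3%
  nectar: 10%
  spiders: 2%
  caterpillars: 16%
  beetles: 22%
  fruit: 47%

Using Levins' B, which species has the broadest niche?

species 2

Convert percentages to proportions (divide by 100).
Σp_3ᵢ² = 0.02² + 0.03² + 0.38² + 0.07² + 0.48² + 0.02² = 0.0004 + 0.0009 + 0.1444 + 0.0049 + 0.2304 + 0.0004 = 0.3814
B_3 = 1 / 0.3814 = 2.6219
Σp_1ᵢ² = 0.08² + 0.17² + 0.13² + 0.12² + 0.26² + 0.24² = 0.0064 + 0.0289 + 0.0169 + 0.0144 + 0.0676 + 0.0576 = 0.1918
B_1 = 1 / 0.1918 = 5.2138
Σp_2ᵢ² = 0.12² + 0.19² + 0.10² + 0.17² + 0.21² + 0.21² = 0.0144 + 0.0361 + 0.0100 + 0.0289 + 0.0441 + 0.0441 = 0.1776
B_2 = 1 / 0.1776 = 5.6306
Σp_4ᵢ² = 0.03² + 0.10² + 0.02² + 0.16² + 0.22² + 0.47² = 0.0009 + 0.0100 + 0.0004 + 0.0256 + 0.0484 + 0.2209 = 0.3062
B_4 = 1 / 0.3062 = 3.2658
Highest B → broadest niche (most generalist): species 2 (B = 5.63).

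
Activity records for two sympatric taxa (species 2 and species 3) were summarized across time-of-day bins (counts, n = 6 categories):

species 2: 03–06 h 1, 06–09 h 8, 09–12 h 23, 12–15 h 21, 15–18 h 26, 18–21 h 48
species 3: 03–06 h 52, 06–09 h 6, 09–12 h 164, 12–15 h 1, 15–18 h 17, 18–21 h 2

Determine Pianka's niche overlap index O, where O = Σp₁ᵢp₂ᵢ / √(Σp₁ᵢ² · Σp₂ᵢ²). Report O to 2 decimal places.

0.40

Proportions for species 2 (n=127): 1/127=0.0079, 8/127=0.0630, 23/127=0.1811, 21/127=0.1654, 26/127=0.2047, 48/127=0.3780
Proportions for species 3 (n=242): 52/242=0.2149, 6/242=0.0248, 164/242=0.6777, 1/242=0.0041, 17/242=0.0702, 2/242=0.0083
Σ p₁ᵢp₂ᵢ = 0.001698 + 0.001562 + 0.122731 + 0.000678 + 0.014370 + 0.003137 = 0.144176
Σp_1ᵢ² = 0.0079² + 0.0630² + 0.1811² + 0.1654² + 0.2047² + 0.3780² = 0.000062 + 0.003969 + 0.032797 + 0.027357 + 0.041902 + 0.142884 = 0.248971
Σp_2ᵢ² = 0.2149² + 0.0248² + 0.6777² + 0.0041² + 0.0702² + 0.0083² = 0.046182 + 0.000615 + 0.459277 + 0.000017 + 0.004928 + 0.000069 = 0.511088
O = 0.144176 / √(0.248971 × 0.511088) = 0.144176 / 0.3567157 = 0.4042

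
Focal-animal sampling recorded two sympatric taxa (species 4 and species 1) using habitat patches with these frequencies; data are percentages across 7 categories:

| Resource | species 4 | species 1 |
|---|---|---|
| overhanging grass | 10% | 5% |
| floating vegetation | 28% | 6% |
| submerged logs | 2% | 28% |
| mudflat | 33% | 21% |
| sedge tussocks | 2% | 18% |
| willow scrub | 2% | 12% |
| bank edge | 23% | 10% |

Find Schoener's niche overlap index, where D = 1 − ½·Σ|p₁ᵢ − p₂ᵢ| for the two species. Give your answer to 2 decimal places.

0.48

Convert percentages to proportions (divide by 100).
Σ|p₁ᵢ − p₂ᵢ| = 0.05 + 0.22 + 0.26 + 0.12 + 0.16 + 0.10 + 0.13 = 1.04
D = 1 − ½ × 1.04 = 1 − 0.520 = 0.4800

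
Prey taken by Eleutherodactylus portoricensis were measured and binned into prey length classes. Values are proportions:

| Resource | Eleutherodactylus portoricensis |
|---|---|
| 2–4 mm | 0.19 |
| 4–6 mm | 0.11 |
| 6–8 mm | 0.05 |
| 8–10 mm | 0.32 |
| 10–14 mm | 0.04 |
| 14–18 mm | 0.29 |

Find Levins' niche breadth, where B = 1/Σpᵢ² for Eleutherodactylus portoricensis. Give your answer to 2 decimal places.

Σpᵢ² = 0.19² + 0.11² + 0.05² + 0.32² + 0.04² + 0.29² = 0.0361 + 0.0121 + 0.0025 + 0.1024 + 0.0016 + 0.0841 = 0.2388
B = 1 / 0.2388 = 4.1876

4.19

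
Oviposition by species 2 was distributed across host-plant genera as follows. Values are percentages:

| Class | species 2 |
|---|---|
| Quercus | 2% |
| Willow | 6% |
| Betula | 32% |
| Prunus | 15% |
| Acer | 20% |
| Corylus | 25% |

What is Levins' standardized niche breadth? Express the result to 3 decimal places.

0.664

Convert percentages to proportions (divide by 100).
Σpᵢ² = 0.02² + 0.06² + 0.32² + 0.15² + 0.20² + 0.25² = 0.0004 + 0.0036 + 0.1024 + 0.0225 + 0.0400 + 0.0625 = 0.2314
B = 1 / 0.2314 = 4.32152
Bₛ = (B − 1)/(n − 1) = (4.32152 − 1)/(6 − 1) = 3.32152/5 = 0.66430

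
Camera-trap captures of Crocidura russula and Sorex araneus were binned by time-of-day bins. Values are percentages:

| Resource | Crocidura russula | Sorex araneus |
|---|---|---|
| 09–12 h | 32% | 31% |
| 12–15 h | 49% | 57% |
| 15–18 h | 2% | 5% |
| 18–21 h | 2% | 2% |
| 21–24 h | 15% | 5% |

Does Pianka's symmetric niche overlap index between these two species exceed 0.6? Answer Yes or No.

Convert percentages to proportions (divide by 100).
Σ p₁ᵢp₂ᵢ = 0.0992 + 0.2793 + 0.0010 + 0.0004 + 0.0075 = 0.3874
Σp_1ᵢ² = 0.32² + 0.49² + 0.02² + 0.02² + 0.15² = 0.1024 + 0.2401 + 0.0004 + 0.0004 + 0.0225 = 0.3658
Σp_2ᵢ² = 0.31² + 0.57² + 0.05² + 0.02² + 0.05² = 0.0961 + 0.3249 + 0.0025 + 0.0004 + 0.0025 = 0.4264
O = 0.3874 / √(0.3658 × 0.4264) = 0.3874 / 0.39494 = 0.9809
O = 0.9809 > 0.6 → Yes.

Yes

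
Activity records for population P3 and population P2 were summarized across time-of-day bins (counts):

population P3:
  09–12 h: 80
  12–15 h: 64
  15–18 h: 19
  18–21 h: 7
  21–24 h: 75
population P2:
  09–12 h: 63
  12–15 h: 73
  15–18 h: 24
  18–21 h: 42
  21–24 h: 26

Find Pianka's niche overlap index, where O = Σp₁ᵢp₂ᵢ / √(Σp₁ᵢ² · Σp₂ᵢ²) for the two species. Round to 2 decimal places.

0.87

Proportions for population P3 (n=245): 80/245=0.3265, 64/245=0.2612, 19/245=0.0776, 7/245=0.0286, 75/245=0.3061
Proportions for population P2 (n=228): 63/228=0.2763, 73/228=0.3202, 24/228=0.1053, 42/228=0.1842, 26/228=0.1140
Σ p₁ᵢp₂ᵢ = 0.090212 + 0.083636 + 0.008171 + 0.005268 + 0.034895 = 0.222182
Σp_1ᵢ² = 0.3265² + 0.2612² + 0.0776² + 0.0286² + 0.3061² = 0.106602 + 0.068225 + 0.006022 + 0.000818 + 0.093697 = 0.275364
Σp_2ᵢ² = 0.2763² + 0.3202² + 0.1053² + 0.1842² + 0.1140² = 0.076342 + 0.102528 + 0.011088 + 0.033930 + 0.012996 = 0.236884
O = 0.222182 / √(0.275364 × 0.236884) = 0.222182 / 0.2554003 = 0.8699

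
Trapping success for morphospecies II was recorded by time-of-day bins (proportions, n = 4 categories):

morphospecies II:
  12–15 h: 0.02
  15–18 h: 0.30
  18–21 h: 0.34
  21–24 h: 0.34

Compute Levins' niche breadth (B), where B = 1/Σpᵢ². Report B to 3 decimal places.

3.109

Σpᵢ² = 0.02² + 0.30² + 0.34² + 0.34² = 0.0004 + 0.0900 + 0.1156 + 0.1156 = 0.3216
B = 1 / 0.3216 = 3.10945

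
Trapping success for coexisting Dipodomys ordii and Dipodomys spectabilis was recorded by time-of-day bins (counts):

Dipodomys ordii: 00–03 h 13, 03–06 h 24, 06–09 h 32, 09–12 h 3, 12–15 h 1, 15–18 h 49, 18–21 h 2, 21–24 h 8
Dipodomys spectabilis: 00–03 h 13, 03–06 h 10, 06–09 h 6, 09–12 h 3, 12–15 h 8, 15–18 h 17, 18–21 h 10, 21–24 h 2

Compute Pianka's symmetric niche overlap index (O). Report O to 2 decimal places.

Proportions for Dipodomys ordii (n=132): 13/132=0.0985, 24/132=0.1818, 32/132=0.2424, 3/132=0.0227, 1/132=0.0076, 49/132=0.3712, 2/132=0.0152, 8/132=0.0606
Proportions for Dipodomys spectabilis (n=69): 13/69=0.1884, 10/69=0.1449, 6/69=0.0870, 3/69=0.0435, 8/69=0.1159, 17/69=0.2464, 10/69=0.1449, 2/69=0.0290
Σ p₁ᵢp₂ᵢ = 0.018557 + 0.026343 + 0.021089 + 0.000987 + 0.000881 + 0.091464 + 0.002202 + 0.001757 = 0.163280
Σp_1ᵢ² = 0.0985² + 0.1818² + 0.2424² + 0.0227² + 0.0076² + 0.3712² + 0.0152² + 0.0606² = 0.009702 + 0.033051 + 0.058758 + 0.000515 + 0.000058 + 0.137789 + 0.000231 + 0.003672 = 0.243776
Σp_2ᵢ² = 0.1884² + 0.1449² + 0.0870² + 0.0435² + 0.1159² + 0.2464² + 0.1449² + 0.0290² = 0.035495 + 0.020996 + 0.007569 + 0.001892 + 0.013433 + 0.060713 + 0.020996 + 0.000841 = 0.161935
O = 0.163280 / √(0.243776 × 0.161935) = 0.163280 / 0.1986853 = 0.8218

0.82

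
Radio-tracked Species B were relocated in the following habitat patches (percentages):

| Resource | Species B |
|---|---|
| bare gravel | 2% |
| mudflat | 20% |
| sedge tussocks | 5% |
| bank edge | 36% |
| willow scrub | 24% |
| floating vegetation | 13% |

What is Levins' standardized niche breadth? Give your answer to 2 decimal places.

0.61

Convert percentages to proportions (divide by 100).
Σpᵢ² = 0.02² + 0.20² + 0.05² + 0.36² + 0.24² + 0.13² = 0.0004 + 0.0400 + 0.0025 + 0.1296 + 0.0576 + 0.0169 = 0.2470
B = 1 / 0.2470 = 4.0486
Bₛ = (B − 1)/(n − 1) = (4.0486 − 1)/(6 − 1) = 3.0486/5 = 0.6097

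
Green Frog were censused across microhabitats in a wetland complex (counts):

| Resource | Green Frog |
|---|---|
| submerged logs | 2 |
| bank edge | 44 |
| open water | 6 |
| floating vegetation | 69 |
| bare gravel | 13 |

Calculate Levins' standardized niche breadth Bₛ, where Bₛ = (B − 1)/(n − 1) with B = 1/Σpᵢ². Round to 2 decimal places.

Proportions for Green Frog (n=134): 2/134=0.0149, 44/134=0.3284, 6/134=0.0448, 69/134=0.5149, 13/134=0.0970
Σpᵢ² = 0.0149² + 0.3284² + 0.0448² + 0.5149² + 0.0970² = 0.000222 + 0.107847 + 0.002007 + 0.265122 + 0.009409 = 0.384607
B = 1 / 0.384607 = 2.6001
Bₛ = (B − 1)/(n − 1) = (2.6001 − 1)/(5 − 1) = 1.6001/4 = 0.4000

0.40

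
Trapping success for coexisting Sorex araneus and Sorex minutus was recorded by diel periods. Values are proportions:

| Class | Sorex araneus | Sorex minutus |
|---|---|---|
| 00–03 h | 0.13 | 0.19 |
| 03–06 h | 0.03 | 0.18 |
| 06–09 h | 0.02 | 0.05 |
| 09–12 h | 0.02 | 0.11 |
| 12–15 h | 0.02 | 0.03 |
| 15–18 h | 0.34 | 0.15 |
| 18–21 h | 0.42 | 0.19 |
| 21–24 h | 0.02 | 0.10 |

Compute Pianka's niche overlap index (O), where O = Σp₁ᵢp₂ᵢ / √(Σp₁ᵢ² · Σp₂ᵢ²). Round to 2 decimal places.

0.76

Σ p₁ᵢp₂ᵢ = 0.0247 + 0.0054 + 0.0010 + 0.0022 + 0.0006 + 0.0510 + 0.0798 + 0.0020 = 0.1667
Σp_1ᵢ² = 0.13² + 0.03² + 0.02² + 0.02² + 0.02² + 0.34² + 0.42² + 0.02² = 0.0169 + 0.0009 + 0.0004 + 0.0004 + 0.0004 + 0.1156 + 0.1764 + 0.0004 = 0.3114
Σp_2ᵢ² = 0.19² + 0.18² + 0.05² + 0.11² + 0.03² + 0.15² + 0.19² + 0.10² = 0.0361 + 0.0324 + 0.0025 + 0.0121 + 0.0009 + 0.0225 + 0.0361 + 0.0100 = 0.1526
O = 0.1667 / √(0.3114 × 0.1526) = 0.1667 / 0.21799 = 0.7647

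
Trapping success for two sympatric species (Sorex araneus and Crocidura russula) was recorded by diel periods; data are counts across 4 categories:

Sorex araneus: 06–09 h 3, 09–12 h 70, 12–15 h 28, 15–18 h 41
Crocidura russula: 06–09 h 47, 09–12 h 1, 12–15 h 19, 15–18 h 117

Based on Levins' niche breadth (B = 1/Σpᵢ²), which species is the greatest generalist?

Sorex araneus

Proportions for Sorex araneus (n=142): 3/142=0.0211, 70/142=0.4930, 28/142=0.1972, 41/142=0.2887
Proportions for Crocidura russula (n=184): 47/184=0.2554, 1/184=0.0054, 19/184=0.1033, 117/184=0.6359
Σp_aranᵢ² = 0.0211² + 0.4930² + 0.1972² + 0.2887² = 0.000445 + 0.243049 + 0.038888 + 0.083348 = 0.365730
B_aran = 1 / 0.365730 = 2.7343
Σp_russᵢ² = 0.2554² + 0.0054² + 0.1033² + 0.6359² = 0.065229 + 0.000029 + 0.010671 + 0.404369 = 0.480298
B_russ = 1 / 0.480298 = 2.0820
Highest B → broadest niche (most generalist): Sorex araneus (B = 2.73).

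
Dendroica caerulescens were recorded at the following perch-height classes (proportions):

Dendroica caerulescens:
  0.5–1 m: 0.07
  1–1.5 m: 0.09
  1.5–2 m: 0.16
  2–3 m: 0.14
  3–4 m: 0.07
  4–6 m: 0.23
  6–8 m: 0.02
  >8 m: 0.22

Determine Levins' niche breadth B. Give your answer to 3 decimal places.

Σpᵢ² = 0.07² + 0.09² + 0.16² + 0.14² + 0.07² + 0.23² + 0.02² + 0.22² = 0.0049 + 0.0081 + 0.0256 + 0.0196 + 0.0049 + 0.0529 + 0.0004 + 0.0484 = 0.1648
B = 1 / 0.1648 = 6.06796

6.068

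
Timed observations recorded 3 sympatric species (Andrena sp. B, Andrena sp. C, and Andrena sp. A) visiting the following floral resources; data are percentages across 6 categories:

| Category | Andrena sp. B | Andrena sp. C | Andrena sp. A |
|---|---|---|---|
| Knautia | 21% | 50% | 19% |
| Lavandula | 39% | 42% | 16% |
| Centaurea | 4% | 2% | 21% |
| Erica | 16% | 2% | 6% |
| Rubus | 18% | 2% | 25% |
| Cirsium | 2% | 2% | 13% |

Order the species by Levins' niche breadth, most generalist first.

Convert percentages to proportions (divide by 100).
Σp_Bᵢ² = 0.21² + 0.39² + 0.04² + 0.16² + 0.18² + 0.02² = 0.0441 + 0.1521 + 0.0016 + 0.0256 + 0.0324 + 0.0004 = 0.2562
B_B = 1 / 0.2562 = 3.9032
Σp_Cᵢ² = 0.50² + 0.42² + 0.02² + 0.02² + 0.02² + 0.02² = 0.2500 + 0.1764 + 0.0004 + 0.0004 + 0.0004 + 0.0004 = 0.4280
B_C = 1 / 0.4280 = 2.3364
Σp_Aᵢ² = 0.19² + 0.16² + 0.21² + 0.06² + 0.25² + 0.13² = 0.0361 + 0.0256 + 0.0441 + 0.0036 + 0.0625 + 0.0169 = 0.1888
B_A = 1 / 0.1888 = 5.2966
Ranking by B (broadest → narrowest): Andrena sp. A (5.30) > Andrena sp. B (3.90) > Andrena sp. C (2.34)

Andrena sp. A > Andrena sp. B > Andrena sp. C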